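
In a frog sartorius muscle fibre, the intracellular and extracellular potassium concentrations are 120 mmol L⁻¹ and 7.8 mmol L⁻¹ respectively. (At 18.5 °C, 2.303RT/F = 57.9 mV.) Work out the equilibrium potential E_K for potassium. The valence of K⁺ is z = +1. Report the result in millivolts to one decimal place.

E = (57.9/z) · log₁₀([K⁺]_out/[K⁺]_in) with z = +1.
= (57.9/1) · log₁₀(7.8/120) = 57.90 · log₁₀(0.065)
= 57.90 · (-1.1871) = -68.73 mV

-68.7 mV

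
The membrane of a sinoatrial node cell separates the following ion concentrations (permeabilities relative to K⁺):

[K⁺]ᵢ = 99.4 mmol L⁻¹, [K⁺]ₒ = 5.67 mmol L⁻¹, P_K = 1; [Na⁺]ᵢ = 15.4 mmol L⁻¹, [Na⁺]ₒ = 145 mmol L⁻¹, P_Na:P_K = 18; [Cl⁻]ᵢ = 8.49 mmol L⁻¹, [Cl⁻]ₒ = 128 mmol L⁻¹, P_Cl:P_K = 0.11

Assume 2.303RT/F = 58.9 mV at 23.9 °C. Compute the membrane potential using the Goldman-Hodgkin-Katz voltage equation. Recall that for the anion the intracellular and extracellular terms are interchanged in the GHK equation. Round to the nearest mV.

49 mV

Vm = 58.9 · log₁₀[(Σ P·[cation]ₒ + Σ P·[anion]ᵢ) / (Σ P·[cation]ᵢ + Σ P·[anion]ₒ)]
Numerator = 1×5.67 + 18×145 + 0.11×8.49 = 2617
Denominator = 1×99.4 + 18×15.4 + 0.11×128 = 390.7
Vm = 58.9 · log₁₀(6.6976) = 58.9 × (0.8259) = 48.65 mV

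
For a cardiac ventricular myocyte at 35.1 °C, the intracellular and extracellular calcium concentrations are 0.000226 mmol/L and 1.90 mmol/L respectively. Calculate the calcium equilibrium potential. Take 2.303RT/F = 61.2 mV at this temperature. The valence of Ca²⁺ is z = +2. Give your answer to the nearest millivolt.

E = (61.2/z) · log₁₀([Ca²⁺]_out/[Ca²⁺]_in) with z = +2.
= (61.2/2) · log₁₀(1.90/0.000226) = 30.60 · log₁₀(8407)
= 30.60 · (3.9246) = 120.09 mV

120 mV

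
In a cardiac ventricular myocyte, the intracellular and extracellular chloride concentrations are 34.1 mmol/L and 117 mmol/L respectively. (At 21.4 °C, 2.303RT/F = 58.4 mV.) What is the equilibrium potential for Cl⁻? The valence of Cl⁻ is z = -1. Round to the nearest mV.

E = (58.4/z) · log₁₀([Cl⁻]_out/[Cl⁻]_in) with z = -1.
For an anion, dividing by z = -1 reverses the sign.
= (58.4/-1) · log₁₀(117/34.1) = -58.40 · log₁₀(3.431)
= -58.40 · (0.5354) = -31.27 mV

-31 mV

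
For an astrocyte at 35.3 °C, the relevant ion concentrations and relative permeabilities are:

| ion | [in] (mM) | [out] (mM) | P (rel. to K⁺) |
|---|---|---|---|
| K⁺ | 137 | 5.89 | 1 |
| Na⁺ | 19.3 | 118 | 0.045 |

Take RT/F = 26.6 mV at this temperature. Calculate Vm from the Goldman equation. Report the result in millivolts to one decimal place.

Vm = 26.6 · ln[(Σ P·[cation]ₒ + Σ P·[anion]ᵢ) / (Σ P·[cation]ᵢ + Σ P·[anion]ₒ)]
Numerator = 1×5.89 + 0.045×118 = 11.2
Denominator = 1×137 + 0.045×19.3 = 137.9
Vm = 26.6 · ln(0.081237) = 26.6 × (-2.5104) = -66.78 mV

-66.8 mV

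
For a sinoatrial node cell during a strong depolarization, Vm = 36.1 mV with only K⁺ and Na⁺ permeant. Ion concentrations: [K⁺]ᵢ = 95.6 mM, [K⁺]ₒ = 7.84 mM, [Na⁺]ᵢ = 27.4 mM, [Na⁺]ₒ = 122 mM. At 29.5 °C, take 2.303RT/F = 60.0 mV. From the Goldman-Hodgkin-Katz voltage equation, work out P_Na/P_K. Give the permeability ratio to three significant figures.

29.9

Let α = P_Na/P_K. GHK: Vm = 60.0·log₁₀[(Kₒ + α·Naₒ)/(Kᵢ + α·Naᵢ)].
10^(Vm/60.0) = 10^(36.1/60.0) = 3.9964
So 3.9964·(Kᵢ + α·Naᵢ) = Kₒ + α·Naₒ → α = (3.9964·95.6 − 7.84) / (122.0 − 3.9964·27.4)
α = (382.1 − 7.84) / (122.0 − 109.5) = 374.2/12.5 = 29.94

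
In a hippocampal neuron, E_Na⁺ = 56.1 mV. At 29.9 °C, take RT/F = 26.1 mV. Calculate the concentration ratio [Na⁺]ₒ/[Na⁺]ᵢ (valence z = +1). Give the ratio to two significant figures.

8.6

ln([out]/[in]) = E·z/(26.1) = 56.1 × 1 / 26.1 = 2.1494
[out]/[in] = e^(2.1494) = 8.58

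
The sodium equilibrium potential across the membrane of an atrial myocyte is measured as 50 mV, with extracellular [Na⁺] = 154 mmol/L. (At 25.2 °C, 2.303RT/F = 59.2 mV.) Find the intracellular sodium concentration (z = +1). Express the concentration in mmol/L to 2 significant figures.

22 mmol/L

Nernst: E = (59.2/1) · log₁₀([out]/[in]), so log₁₀([out]/[in]) = 50.0 × 1 / 59.2 = 0.8446.
[out]/[in] = 10^(0.8446) = 6.992.
[in] = 154 / 6.992 = 22.03 mmol/L.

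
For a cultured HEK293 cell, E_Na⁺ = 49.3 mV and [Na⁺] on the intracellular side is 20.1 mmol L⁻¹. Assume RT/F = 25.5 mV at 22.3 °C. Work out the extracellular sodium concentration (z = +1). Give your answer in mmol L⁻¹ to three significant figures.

Nernst: E = (25.5/1) · ln([out]/[in]), so ln([out]/[in]) = 49.3 × 1 / 25.5 = 1.9333.
[out]/[in] = e^(1.9333) = 6.913.
[out] = 6.913 × 20.1 = 138.9 mmol L⁻¹.

139 mmol L⁻¹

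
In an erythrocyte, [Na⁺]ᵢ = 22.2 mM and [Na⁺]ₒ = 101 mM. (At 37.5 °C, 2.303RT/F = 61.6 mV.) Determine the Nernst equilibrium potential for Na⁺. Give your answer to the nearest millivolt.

E = (61.6/z) · log₁₀([Na⁺]_out/[Na⁺]_in) with z = +1.
= (61.6/1) · log₁₀(101/22.2) = 61.60 · log₁₀(4.55)
= 61.60 · (0.6580) = 40.53 mV

41 mV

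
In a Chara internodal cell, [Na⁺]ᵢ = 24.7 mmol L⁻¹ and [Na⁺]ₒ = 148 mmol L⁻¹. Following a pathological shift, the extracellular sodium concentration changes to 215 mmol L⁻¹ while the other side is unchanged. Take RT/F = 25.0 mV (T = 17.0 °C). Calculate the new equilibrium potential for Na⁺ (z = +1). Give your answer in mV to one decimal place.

54.1 mV

After the shift: [Na⁺]_out = 215, [Na⁺]_in = 24.7 mmol L⁻¹.
E_new = (25.0/1)·ln(215/24.7) = 25.00 · (2.1638) = 54.10 mV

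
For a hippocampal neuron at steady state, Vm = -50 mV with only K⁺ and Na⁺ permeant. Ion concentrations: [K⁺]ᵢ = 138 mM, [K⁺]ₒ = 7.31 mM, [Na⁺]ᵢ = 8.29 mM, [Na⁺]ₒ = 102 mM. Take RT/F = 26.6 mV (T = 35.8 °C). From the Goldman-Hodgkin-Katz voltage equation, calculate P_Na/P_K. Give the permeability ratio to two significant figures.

Let α = P_Na/P_K. GHK: Vm = 26.6·ln[(Kₒ + α·Naₒ)/(Kᵢ + α·Naᵢ)].
e^(Vm/26.6) = e^(-50.0/26.6) = 0.15264
So 0.15264·(Kᵢ + α·Naᵢ) = Kₒ + α·Naₒ → α = (0.15264·138.0 − 7.31) / (102.0 − 0.15264·8.29)
α = (21.06 − 7.31) / (102.0 − 1.265) = 13.75/100.7 = 0.1365

0.14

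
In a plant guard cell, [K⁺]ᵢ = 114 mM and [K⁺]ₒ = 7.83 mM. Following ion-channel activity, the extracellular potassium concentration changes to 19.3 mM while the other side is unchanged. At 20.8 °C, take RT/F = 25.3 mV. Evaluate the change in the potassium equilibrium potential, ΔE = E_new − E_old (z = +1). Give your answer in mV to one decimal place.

22.8 mV

E_old = (25.3/1)·ln(7.83/114) = -67.76 mV
E_new = (25.3/1)·ln(19.3/114) = -44.94 mV
ΔE = -44.94 − (-67.76) = 22.82 mV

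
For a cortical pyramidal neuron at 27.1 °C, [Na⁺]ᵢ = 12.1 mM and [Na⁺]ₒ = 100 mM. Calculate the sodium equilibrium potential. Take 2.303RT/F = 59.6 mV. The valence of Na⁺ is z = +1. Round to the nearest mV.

E = (59.6/z) · log₁₀([Na⁺]_out/[Na⁺]_in) with z = +1.
= (59.6/1) · log₁₀(100/12.1) = 59.60 · log₁₀(8.264)
= 59.60 · (0.9172) = 54.67 mV

55 mV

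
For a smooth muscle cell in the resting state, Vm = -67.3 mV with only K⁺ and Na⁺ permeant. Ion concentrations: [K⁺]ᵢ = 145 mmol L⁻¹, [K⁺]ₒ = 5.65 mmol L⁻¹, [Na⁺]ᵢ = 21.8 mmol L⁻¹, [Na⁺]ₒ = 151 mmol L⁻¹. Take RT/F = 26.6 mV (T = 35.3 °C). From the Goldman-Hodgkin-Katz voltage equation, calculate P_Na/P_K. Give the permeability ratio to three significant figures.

0.0395

Let α = P_Na/P_K. GHK: Vm = 26.6·ln[(Kₒ + α·Naₒ)/(Kᵢ + α·Naᵢ)].
e^(Vm/26.6) = e^(-67.3/26.6) = 0.079653
So 0.079653·(Kᵢ + α·Naᵢ) = Kₒ + α·Naₒ → α = (0.079653·145.0 − 5.65) / (151.0 − 0.079653·21.8)
α = (11.55 − 5.65) / (151.0 − 1.736) = 5.9/149.3 = 0.03953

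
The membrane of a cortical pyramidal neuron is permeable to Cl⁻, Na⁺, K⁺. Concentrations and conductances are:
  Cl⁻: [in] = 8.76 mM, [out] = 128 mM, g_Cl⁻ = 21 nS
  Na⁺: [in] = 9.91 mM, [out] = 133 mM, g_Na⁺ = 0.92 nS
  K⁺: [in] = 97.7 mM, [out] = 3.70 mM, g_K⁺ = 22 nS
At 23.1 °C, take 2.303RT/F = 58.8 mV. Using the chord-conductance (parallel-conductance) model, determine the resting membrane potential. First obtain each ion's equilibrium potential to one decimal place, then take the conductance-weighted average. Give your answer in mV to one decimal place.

-73.2 mV

E_Cl⁻ = (58.8/-1)·log₁₀(128/8.76) = -68.5 mV
E_Na⁺ = (58.8/1)·log₁₀(133/9.91) = 66.3 mV
E_K⁺ = (58.8/1)·log₁₀(3.70/97.7) = -83.6 mV
Vm = (Σ gᵢEᵢ)/(Σ gᵢ) = (21·-68.5 + 0.92·66.3 + 22·-83.6) / (21 + 0.92 + 22)
= -3216.70 / 43.92 = -73.24 mV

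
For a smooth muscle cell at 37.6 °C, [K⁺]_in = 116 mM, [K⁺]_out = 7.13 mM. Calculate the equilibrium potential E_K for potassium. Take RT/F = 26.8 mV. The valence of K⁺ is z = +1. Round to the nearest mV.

E = (26.8/z) · ln([K⁺]_out/[K⁺]_in) with z = +1.
= (26.8/1) · ln(7.13/116) = 26.80 · ln(0.06147)
= 26.80 · (-2.7893) = -74.75 mV

-75 mV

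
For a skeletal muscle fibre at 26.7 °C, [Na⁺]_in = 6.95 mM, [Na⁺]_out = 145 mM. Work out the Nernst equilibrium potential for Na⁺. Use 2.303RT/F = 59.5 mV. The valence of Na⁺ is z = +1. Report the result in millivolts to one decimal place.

E = (59.5/z) · log₁₀([Na⁺]_out/[Na⁺]_in) with z = +1.
= (59.5/1) · log₁₀(145/6.95) = 59.50 · log₁₀(20.86)
= 59.50 · (1.3194) = 78.50 mV

78.5 mV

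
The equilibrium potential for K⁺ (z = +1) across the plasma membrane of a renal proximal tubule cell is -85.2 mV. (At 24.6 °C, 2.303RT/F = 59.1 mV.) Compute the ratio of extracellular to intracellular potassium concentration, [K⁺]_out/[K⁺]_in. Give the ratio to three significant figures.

log₁₀([out]/[in]) = E·z/(59.1) = -85.2 × 1 / 59.1 = -1.4416
[out]/[in] = 10^(-1.4416) = 0.03617

0.0362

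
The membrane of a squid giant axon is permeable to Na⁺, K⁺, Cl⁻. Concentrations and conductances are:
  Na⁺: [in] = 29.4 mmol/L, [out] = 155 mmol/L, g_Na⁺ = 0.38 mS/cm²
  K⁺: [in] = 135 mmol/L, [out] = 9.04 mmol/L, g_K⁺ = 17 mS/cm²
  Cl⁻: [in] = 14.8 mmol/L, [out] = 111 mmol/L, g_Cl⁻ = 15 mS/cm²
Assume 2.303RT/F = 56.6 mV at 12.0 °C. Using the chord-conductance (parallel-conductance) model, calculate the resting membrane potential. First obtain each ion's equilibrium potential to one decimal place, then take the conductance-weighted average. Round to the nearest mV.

E_Na⁺ = (56.6/1)·log₁₀(155/29.4) = 40.9 mV
E_K⁺ = (56.6/1)·log₁₀(9.04/135) = -66.5 mV
E_Cl⁻ = (56.6/-1)·log₁₀(111/14.8) = -49.5 mV
Vm = (Σ gᵢEᵢ)/(Σ gᵢ) = (0.38·40.9 + 17·-66.5 + 15·-49.5) / (0.38 + 17 + 15)
= -1857.46 / 32.38 = -57.36 mV

-57 mV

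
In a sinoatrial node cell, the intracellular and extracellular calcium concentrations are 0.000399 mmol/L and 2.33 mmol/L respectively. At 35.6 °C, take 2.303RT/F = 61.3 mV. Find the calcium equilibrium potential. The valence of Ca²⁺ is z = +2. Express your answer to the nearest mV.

115 mV

E = (61.3/z) · log₁₀([Ca²⁺]_out/[Ca²⁺]_in) with z = +2.
= (61.3/2) · log₁₀(2.33/0.000399) = 30.65 · log₁₀(5840)
= 30.65 · (3.7664) = 115.44 mV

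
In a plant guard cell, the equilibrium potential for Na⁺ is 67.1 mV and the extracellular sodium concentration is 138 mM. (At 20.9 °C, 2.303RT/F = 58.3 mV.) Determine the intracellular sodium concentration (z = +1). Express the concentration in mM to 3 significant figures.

Nernst: E = (58.3/1) · log₁₀([out]/[in]), so log₁₀([out]/[in]) = 67.1 × 1 / 58.3 = 1.1509.
[out]/[in] = 10^(1.1509) = 14.16.
[in] = 138 / 14.16 = 9.748 mM.

9.75 mM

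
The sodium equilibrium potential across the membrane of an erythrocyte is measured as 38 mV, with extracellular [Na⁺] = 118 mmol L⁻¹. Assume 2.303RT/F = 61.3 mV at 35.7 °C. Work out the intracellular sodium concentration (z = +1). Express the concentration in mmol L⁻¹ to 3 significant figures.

28.3 mmol L⁻¹

Nernst: E = (61.3/1) · log₁₀([out]/[in]), so log₁₀([out]/[in]) = 38.0 × 1 / 61.3 = 0.6199.
[out]/[in] = 10^(0.6199) = 4.168.
[in] = 118 / 4.168 = 28.31 mmol L⁻¹.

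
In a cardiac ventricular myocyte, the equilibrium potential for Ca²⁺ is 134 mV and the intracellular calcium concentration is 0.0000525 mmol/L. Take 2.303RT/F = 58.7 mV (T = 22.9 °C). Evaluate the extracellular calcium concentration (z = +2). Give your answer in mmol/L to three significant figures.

Nernst: E = (58.7/2) · log₁₀([out]/[in]), so log₁₀([out]/[in]) = 134.0 × 2 / 58.7 = 4.5656.
[out]/[in] = 10^(4.5656) = 3.678e+04.
[out] = 3.678e+04 × 0.0000525 = 1.931 mmol/L.

1.93 mmol/L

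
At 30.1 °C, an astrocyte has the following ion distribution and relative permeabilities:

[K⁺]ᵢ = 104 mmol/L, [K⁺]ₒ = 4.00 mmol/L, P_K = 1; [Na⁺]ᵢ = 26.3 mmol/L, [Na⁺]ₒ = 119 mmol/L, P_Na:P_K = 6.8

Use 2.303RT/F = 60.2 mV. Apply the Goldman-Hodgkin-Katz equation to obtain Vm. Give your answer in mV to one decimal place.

Vm = 60.2 · log₁₀[(Σ P·[cation]ₒ + Σ P·[anion]ᵢ) / (Σ P·[cation]ᵢ + Σ P·[anion]ₒ)]
Numerator = 1×4.00 + 6.8×119 = 813.2
Denominator = 1×104 + 6.8×26.3 = 282.8
Vm = 60.2 · log₁₀(2.8751) = 60.2 × (0.4587) = 27.61 mV

27.6 mV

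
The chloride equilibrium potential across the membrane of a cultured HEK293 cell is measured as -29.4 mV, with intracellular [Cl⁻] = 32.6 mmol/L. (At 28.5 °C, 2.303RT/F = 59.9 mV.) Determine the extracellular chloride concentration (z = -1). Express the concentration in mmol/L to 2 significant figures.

100 mmol/L

Nernst: E = (59.9/-1) · log₁₀([out]/[in]), so log₁₀([out]/[in]) = -29.4 × -1 / 59.9 = 0.4908.
[out]/[in] = 10^(0.4908) = 3.096.
[out] = 3.096 × 32.6 = 100.9 mmol/L.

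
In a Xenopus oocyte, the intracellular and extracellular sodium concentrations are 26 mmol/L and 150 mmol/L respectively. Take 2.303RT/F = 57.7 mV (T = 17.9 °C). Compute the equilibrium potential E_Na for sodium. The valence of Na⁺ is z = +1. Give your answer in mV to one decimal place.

43.9 mV

E = (57.7/z) · log₁₀([Na⁺]_out/[Na⁺]_in) with z = +1.
= (57.7/1) · log₁₀(150/26) = 57.70 · log₁₀(5.769)
= 57.70 · (0.7611) = 43.92 mV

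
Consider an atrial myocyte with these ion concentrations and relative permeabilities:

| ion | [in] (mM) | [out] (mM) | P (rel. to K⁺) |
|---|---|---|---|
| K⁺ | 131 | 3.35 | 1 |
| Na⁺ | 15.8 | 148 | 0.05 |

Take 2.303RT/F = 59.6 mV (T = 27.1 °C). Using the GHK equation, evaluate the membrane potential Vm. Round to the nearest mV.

-65 mV

Vm = 59.6 · log₁₀[(Σ P·[cation]ₒ + Σ P·[anion]ᵢ) / (Σ P·[cation]ᵢ + Σ P·[anion]ₒ)]
Numerator = 1×3.35 + 0.05×148 = 10.75
Denominator = 1×131 + 0.05×15.8 = 131.8
Vm = 59.6 · log₁₀(0.081569) = 59.6 × (-1.0885) = -64.87 mV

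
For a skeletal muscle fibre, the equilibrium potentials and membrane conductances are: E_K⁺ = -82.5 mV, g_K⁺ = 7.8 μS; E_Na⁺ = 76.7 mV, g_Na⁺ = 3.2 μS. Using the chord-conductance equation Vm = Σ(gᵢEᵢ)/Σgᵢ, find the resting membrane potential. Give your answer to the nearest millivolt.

-36 mV

Σ gᵢEᵢ = 7.8·(-82.5) + 3.2·(76.7) = -398.06
Σ gᵢ = 7.8 + 3.2 = 11
Vm = -398.06 / 11 = -36.19 mV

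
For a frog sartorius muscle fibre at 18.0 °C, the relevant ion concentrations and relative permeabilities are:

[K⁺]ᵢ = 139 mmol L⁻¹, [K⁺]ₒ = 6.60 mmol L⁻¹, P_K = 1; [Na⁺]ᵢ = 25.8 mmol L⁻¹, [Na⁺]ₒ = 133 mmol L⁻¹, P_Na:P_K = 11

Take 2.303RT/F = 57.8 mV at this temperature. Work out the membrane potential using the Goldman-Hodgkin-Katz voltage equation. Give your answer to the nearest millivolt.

Vm = 57.8 · log₁₀[(Σ P·[cation]ₒ + Σ P·[anion]ᵢ) / (Σ P·[cation]ᵢ + Σ P·[anion]ₒ)]
Numerator = 1×6.60 + 11×133 = 1470
Denominator = 1×139 + 11×25.8 = 422.8
Vm = 57.8 · log₁₀(3.4759) = 57.8 × (0.5411) = 31.27 mV

31 mV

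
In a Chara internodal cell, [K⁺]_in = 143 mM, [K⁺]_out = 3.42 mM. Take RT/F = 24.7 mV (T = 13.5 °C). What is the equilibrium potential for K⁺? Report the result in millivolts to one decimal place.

E = (24.7/z) · ln([K⁺]_out/[K⁺]_in) with z = +1.
= (24.7/1) · ln(3.42/143) = 24.70 · ln(0.02392)
= 24.70 · (-3.7332) = -92.21 mV

-92.2 mV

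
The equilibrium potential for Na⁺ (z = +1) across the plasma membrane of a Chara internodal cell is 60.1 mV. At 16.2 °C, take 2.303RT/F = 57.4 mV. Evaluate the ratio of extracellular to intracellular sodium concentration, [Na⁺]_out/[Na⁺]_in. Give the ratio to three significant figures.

11.1

log₁₀([out]/[in]) = E·z/(57.4) = 60.1 × 1 / 57.4 = 1.0470
[out]/[in] = 10^(1.0470) = 11.14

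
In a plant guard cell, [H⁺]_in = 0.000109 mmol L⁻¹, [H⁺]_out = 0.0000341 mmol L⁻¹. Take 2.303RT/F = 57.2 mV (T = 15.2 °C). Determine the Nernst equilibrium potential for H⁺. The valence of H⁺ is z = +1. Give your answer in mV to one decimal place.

-28.9 mV

E = (57.2/z) · log₁₀([H⁺]_out/[H⁺]_in) with z = +1.
= (57.2/1) · log₁₀(0.0000341/0.000109) = 57.20 · log₁₀(0.3128)
= 57.20 · (-0.5047) = -28.87 mV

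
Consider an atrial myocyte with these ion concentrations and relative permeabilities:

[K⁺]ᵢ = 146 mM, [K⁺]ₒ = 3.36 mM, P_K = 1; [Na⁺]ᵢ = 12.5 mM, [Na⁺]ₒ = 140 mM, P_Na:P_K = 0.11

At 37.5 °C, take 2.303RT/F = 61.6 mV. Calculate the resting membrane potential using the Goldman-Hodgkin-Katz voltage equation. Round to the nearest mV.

Vm = 61.6 · log₁₀[(Σ P·[cation]ₒ + Σ P·[anion]ᵢ) / (Σ P·[cation]ᵢ + Σ P·[anion]ₒ)]
Numerator = 1×3.36 + 0.11×140 = 18.76
Denominator = 1×146 + 0.11×12.5 = 147.4
Vm = 61.6 · log₁₀(0.12729) = 61.6 × (-0.8952) = -55.14 mV

-55 mV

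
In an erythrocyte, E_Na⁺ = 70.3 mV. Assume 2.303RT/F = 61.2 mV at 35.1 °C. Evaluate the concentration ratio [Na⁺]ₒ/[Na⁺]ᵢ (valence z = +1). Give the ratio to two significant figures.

log₁₀([out]/[in]) = E·z/(61.2) = 70.3 × 1 / 61.2 = 1.1487
[out]/[in] = 10^(1.1487) = 14.08

14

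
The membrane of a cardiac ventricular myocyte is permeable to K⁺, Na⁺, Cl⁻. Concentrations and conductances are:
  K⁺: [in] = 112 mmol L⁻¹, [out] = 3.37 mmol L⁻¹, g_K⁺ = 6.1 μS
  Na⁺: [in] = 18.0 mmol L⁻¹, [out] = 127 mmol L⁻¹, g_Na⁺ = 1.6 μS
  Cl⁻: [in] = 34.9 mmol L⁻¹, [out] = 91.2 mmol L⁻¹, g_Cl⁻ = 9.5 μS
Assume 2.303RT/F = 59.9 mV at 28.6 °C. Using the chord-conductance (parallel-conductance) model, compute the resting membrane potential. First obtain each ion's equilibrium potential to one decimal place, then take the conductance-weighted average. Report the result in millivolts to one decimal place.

E_K⁺ = (59.9/1)·log₁₀(3.37/112) = -91.1 mV
E_Na⁺ = (59.9/1)·log₁₀(127/18.0) = 50.8 mV
E_Cl⁻ = (59.9/-1)·log₁₀(91.2/34.9) = -25.0 mV
Vm = (Σ gᵢEᵢ)/(Σ gᵢ) = (6.1·-91.1 + 1.6·50.8 + 9.5·-25.0) / (6.1 + 1.6 + 9.5)
= -711.93 / 17.2 = -41.39 mV

-41.4 mV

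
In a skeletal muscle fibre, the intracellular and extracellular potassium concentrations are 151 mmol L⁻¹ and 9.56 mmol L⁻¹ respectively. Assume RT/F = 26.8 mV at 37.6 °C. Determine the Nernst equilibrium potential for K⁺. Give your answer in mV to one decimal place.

E = (26.8/z) · ln([K⁺]_out/[K⁺]_in) with z = +1.
= (26.8/1) · ln(9.56/151) = 26.80 · ln(0.06331)
= 26.80 · (-2.7597) = -73.96 mV

-74.0 mV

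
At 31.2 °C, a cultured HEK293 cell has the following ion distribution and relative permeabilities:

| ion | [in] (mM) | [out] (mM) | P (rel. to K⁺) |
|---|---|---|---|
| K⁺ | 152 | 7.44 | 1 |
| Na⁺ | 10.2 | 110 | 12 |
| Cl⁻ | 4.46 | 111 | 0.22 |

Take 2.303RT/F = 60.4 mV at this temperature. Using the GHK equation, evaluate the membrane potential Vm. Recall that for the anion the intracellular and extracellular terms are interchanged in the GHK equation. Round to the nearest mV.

39 mV

Vm = 60.4 · log₁₀[(Σ P·[cation]ₒ + Σ P·[anion]ᵢ) / (Σ P·[cation]ᵢ + Σ P·[anion]ₒ)]
Numerator = 1×7.44 + 12×110 + 0.22×4.46 = 1328
Denominator = 1×152 + 12×10.2 + 0.22×111 = 298.8
Vm = 60.4 · log₁₀(4.4456) = 60.4 × (0.6479) = 39.13 mV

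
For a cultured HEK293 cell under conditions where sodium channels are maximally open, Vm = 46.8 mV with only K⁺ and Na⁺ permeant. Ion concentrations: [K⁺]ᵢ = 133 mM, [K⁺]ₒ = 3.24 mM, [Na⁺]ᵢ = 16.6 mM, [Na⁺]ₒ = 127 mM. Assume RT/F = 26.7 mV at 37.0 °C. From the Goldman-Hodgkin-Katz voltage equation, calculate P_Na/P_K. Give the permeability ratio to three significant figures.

24.5

Let α = P_Na/P_K. GHK: Vm = 26.7·ln[(Kₒ + α·Naₒ)/(Kᵢ + α·Naᵢ)].
e^(Vm/26.7) = e^(46.8/26.7) = 5.7708
So 5.7708·(Kᵢ + α·Naᵢ) = Kₒ + α·Naₒ → α = (5.7708·133.0 − 3.24) / (127.0 − 5.7708·16.6)
α = (767.5 − 3.24) / (127.0 − 95.8) = 764.3/31.2 = 24.49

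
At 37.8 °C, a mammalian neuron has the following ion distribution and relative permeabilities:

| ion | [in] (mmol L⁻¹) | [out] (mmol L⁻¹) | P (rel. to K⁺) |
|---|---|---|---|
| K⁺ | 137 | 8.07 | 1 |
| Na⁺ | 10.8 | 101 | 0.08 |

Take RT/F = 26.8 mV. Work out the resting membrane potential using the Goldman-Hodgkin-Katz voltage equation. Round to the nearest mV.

-57 mV

Vm = 26.8 · ln[(Σ P·[cation]ₒ + Σ P·[anion]ᵢ) / (Σ P·[cation]ᵢ + Σ P·[anion]ₒ)]
Numerator = 1×8.07 + 0.08×101 = 16.15
Denominator = 1×137 + 0.08×10.8 = 137.9
Vm = 26.8 · ln(0.11714) = 26.8 × (-2.1443) = -57.47 mV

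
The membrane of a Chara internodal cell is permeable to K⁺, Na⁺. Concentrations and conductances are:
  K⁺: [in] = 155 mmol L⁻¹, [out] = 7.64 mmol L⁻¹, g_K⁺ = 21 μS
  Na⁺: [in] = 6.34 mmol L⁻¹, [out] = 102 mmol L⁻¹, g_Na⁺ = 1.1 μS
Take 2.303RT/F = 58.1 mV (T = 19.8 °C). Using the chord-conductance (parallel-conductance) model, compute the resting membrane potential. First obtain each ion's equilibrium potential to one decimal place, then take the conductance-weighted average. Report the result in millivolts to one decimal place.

-68.7 mV

E_K⁺ = (58.1/1)·log₁₀(7.64/155) = -76.0 mV
E_Na⁺ = (58.1/1)·log₁₀(102/6.34) = 70.1 mV
Vm = (Σ gᵢEᵢ)/(Σ gᵢ) = (21·-76.0 + 1.1·70.1) / (21 + 1.1)
= -1518.89 / 22.1 = -68.73 mV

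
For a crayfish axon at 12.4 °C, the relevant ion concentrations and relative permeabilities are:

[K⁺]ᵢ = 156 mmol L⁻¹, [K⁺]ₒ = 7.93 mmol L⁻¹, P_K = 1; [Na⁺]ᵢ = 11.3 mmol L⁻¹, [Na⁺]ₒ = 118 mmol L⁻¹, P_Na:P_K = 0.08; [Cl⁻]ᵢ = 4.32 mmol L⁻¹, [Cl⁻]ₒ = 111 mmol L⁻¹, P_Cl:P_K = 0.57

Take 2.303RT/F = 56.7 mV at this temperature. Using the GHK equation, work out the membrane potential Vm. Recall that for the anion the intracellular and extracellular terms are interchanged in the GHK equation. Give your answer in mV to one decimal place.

Vm = 56.7 · log₁₀[(Σ P·[cation]ₒ + Σ P·[anion]ᵢ) / (Σ P·[cation]ᵢ + Σ P·[anion]ₒ)]
Numerator = 1×7.93 + 0.08×118 + 0.57×4.32 = 19.83
Denominator = 1×156 + 0.08×11.3 + 0.57×111 = 220.2
Vm = 56.7 · log₁₀(0.090076) = 56.7 × (-1.0454) = -59.27 mV

-59.3 mV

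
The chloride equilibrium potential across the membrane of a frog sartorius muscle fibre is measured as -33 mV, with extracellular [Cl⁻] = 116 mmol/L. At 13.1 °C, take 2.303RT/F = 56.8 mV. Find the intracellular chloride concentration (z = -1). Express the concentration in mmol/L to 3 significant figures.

Nernst: E = (56.8/-1) · log₁₀([out]/[in]), so log₁₀([out]/[in]) = -33.0 × -1 / 56.8 = 0.5810.
[out]/[in] = 10^(0.5810) = 3.811.
[in] = 116 / 3.811 = 30.44 mmol/L.

30.4 mmol/L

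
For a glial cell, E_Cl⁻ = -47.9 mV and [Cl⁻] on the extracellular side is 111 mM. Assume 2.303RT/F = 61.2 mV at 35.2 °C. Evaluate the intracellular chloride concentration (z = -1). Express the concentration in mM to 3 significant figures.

Nernst: E = (61.2/-1) · log₁₀([out]/[in]), so log₁₀([out]/[in]) = -47.9 × -1 / 61.2 = 0.7827.
[out]/[in] = 10^(0.7827) = 6.063.
[in] = 111 / 6.063 = 18.31 mM.

18.3 mM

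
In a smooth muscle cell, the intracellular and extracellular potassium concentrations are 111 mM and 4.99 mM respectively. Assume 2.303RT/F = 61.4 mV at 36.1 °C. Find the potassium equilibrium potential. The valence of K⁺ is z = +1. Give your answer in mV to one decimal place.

-82.7 mV

E = (61.4/z) · log₁₀([K⁺]_out/[K⁺]_in) with z = +1.
= (61.4/1) · log₁₀(4.99/111) = 61.40 · log₁₀(0.04495)
= 61.40 · (-1.3472) = -82.72 mV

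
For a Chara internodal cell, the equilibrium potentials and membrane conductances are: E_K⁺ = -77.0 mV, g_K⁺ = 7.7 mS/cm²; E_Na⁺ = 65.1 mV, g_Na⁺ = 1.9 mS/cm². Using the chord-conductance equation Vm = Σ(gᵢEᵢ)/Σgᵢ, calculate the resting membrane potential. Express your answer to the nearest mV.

Σ gᵢEᵢ = 7.7·(-77.0) + 1.9·(65.1) = -469.21
Σ gᵢ = 7.7 + 1.9 = 9.6
Vm = -469.21 / 9.6 = -48.88 mV

-49 mV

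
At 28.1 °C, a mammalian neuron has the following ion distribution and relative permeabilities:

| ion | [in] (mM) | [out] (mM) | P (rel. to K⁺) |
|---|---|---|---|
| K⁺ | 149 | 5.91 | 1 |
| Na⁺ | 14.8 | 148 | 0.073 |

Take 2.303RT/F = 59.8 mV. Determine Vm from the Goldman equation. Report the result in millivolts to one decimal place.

-57.0 mV

Vm = 59.8 · log₁₀[(Σ P·[cation]ₒ + Σ P·[anion]ᵢ) / (Σ P·[cation]ᵢ + Σ P·[anion]ₒ)]
Numerator = 1×5.91 + 0.073×148 = 16.71
Denominator = 1×149 + 0.073×14.8 = 150.1
Vm = 59.8 · log₁₀(0.11137) = 59.8 × (-0.9532) = -57.00 mV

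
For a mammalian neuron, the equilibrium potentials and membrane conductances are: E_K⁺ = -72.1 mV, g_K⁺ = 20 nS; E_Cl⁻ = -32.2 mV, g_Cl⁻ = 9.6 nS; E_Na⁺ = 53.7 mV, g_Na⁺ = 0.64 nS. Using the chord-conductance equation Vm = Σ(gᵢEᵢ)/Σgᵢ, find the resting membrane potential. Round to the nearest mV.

-57 mV

Σ gᵢEᵢ = 20·(-72.1) + 9.6·(-32.2) + 0.64·(53.7) = -1716.75
Σ gᵢ = 20 + 9.6 + 0.64 = 30.24
Vm = -1716.75 / 30.24 = -56.77 mV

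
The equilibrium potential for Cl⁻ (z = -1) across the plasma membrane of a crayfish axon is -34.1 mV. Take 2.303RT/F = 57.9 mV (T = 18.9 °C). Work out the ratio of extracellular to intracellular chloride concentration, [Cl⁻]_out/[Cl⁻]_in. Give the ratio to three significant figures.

3.88

log₁₀([out]/[in]) = E·z/(57.9) = -34.1 × -1 / 57.9 = 0.5889
[out]/[in] = 10^(0.5889) = 3.881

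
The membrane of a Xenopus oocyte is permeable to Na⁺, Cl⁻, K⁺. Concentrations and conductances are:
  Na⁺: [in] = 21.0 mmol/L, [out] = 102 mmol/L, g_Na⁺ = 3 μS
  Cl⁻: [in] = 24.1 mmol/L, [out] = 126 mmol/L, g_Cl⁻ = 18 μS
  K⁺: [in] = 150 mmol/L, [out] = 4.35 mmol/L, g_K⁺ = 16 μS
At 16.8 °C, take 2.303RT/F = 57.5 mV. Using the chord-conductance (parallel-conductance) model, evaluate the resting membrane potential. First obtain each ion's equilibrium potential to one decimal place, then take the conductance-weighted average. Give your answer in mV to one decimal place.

E_Na⁺ = (57.5/1)·log₁₀(102/21.0) = 39.5 mV
E_Cl⁻ = (57.5/-1)·log₁₀(126/24.1) = -41.3 mV
E_K⁺ = (57.5/1)·log₁₀(4.35/150) = -88.4 mV
Vm = (Σ gᵢEᵢ)/(Σ gᵢ) = (3·39.5 + 18·-41.3 + 16·-88.4) / (3 + 18 + 16)
= -2039.30 / 37 = -55.12 mV

-55.1 mV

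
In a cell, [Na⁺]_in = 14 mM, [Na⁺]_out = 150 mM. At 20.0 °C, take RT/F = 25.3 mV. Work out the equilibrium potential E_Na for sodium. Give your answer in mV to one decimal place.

60.0 mV

E = (25.3/z) · ln([Na⁺]_out/[Na⁺]_in) with z = +1.
= (25.3/1) · ln(150/14) = 25.30 · ln(10.71)
= 25.30 · (2.3716) = 60.00 mV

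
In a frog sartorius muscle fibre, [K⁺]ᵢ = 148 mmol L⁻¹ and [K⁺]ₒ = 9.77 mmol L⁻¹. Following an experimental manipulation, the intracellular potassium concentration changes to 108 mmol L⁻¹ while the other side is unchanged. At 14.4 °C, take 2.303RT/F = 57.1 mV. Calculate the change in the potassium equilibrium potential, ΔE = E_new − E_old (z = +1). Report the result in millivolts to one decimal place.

E_old = (57.1/1)·log₁₀(9.77/148) = -67.40 mV
E_new = (57.1/1)·log₁₀(9.77/108) = -59.59 mV
ΔE = -59.59 − (-67.40) = 7.81 mV

7.8 mV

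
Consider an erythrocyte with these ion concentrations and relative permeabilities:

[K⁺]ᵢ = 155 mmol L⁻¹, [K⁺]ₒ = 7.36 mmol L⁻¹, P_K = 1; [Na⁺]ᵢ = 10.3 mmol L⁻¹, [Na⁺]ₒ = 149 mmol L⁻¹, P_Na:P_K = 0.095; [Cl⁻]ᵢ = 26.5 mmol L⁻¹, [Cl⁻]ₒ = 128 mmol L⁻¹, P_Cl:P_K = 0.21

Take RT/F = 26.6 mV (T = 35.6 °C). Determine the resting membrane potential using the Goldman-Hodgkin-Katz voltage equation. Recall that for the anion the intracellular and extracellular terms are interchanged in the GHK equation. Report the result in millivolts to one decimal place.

Vm = 26.6 · ln[(Σ P·[cation]ₒ + Σ P·[anion]ᵢ) / (Σ P·[cation]ᵢ + Σ P·[anion]ₒ)]
Numerator = 1×7.36 + 0.095×149 + 0.21×26.5 = 27.08
Denominator = 1×155 + 0.095×10.3 + 0.21×128 = 182.9
Vm = 26.6 · ln(0.14809) = 26.6 × (-1.9099) = -50.80 mV

-50.8 mV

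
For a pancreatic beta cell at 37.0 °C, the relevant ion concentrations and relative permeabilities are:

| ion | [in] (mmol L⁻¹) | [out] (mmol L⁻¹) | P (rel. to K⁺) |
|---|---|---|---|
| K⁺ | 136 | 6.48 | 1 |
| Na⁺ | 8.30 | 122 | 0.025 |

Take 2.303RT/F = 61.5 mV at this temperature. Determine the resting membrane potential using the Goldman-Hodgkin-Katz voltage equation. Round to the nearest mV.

-71 mV

Vm = 61.5 · log₁₀[(Σ P·[cation]ₒ + Σ P·[anion]ᵢ) / (Σ P·[cation]ᵢ + Σ P·[anion]ₒ)]
Numerator = 1×6.48 + 0.025×122 = 9.53
Denominator = 1×136 + 0.025×8.30 = 136.2
Vm = 61.5 · log₁₀(0.069967) = 61.5 × (-1.1551) = -71.04 mV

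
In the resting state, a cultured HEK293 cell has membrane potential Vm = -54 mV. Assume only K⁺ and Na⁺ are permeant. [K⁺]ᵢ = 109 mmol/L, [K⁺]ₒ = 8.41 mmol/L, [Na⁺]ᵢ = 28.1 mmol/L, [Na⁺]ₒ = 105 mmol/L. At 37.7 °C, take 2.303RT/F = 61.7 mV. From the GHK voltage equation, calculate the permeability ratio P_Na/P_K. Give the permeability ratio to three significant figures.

0.0604

Let α = P_Na/P_K. GHK: Vm = 61.7·log₁₀[(Kₒ + α·Naₒ)/(Kᵢ + α·Naᵢ)].
10^(Vm/61.7) = 10^(-54.0/61.7) = 0.13329
So 0.13329·(Kᵢ + α·Naᵢ) = Kₒ + α·Naₒ → α = (0.13329·109.0 − 8.41) / (105.0 − 0.13329·28.1)
α = (14.53 − 8.41) / (105.0 − 3.745) = 6.119/101.3 = 0.06043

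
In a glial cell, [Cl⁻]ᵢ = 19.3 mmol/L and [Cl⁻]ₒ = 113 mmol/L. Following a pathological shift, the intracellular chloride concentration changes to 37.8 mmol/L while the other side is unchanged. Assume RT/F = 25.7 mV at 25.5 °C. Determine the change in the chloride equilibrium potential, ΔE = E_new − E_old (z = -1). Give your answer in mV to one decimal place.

E_old = (25.7/-1)·ln(113/19.3) = -45.42 mV
E_new = (25.7/-1)·ln(113/37.8) = -28.14 mV
ΔE = -28.14 − (-45.42) = 17.28 mV

17.3 mV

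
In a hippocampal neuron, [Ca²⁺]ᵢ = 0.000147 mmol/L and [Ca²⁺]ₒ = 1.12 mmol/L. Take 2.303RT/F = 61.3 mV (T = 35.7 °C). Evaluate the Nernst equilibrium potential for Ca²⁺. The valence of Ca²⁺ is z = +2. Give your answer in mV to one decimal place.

E = (61.3/z) · log₁₀([Ca²⁺]_out/[Ca²⁺]_in) with z = +2.
= (61.3/2) · log₁₀(1.12/0.000147) = 30.65 · log₁₀(7619)
= 30.65 · (3.8819) = 118.98 mV

119.0 mV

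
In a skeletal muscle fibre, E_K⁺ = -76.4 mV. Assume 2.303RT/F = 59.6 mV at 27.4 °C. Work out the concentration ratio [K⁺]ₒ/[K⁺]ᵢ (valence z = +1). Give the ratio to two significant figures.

log₁₀([out]/[in]) = E·z/(59.6) = -76.4 × 1 / 59.6 = -1.2819
[out]/[in] = 10^(-1.2819) = 0.05225

0.052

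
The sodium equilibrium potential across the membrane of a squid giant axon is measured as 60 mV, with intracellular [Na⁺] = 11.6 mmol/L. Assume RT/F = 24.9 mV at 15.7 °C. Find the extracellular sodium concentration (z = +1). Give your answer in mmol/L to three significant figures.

129 mmol/L

Nernst: E = (24.9/1) · ln([out]/[in]), so ln([out]/[in]) = 60.0 × 1 / 24.9 = 2.4096.
[out]/[in] = e^(2.4096) = 11.13.
[out] = 11.13 × 11.6 = 129.1 mmol/L.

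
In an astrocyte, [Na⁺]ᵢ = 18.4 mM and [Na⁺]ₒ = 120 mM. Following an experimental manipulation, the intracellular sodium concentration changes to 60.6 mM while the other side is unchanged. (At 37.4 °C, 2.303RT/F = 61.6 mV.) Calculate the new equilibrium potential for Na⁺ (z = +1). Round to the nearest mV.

18 mV

After the shift: [Na⁺]_out = 120, [Na⁺]_in = 60.6 mM.
E_new = (61.6/1)·log₁₀(120/60.6) = 61.60 · (0.2967) = 18.28 mV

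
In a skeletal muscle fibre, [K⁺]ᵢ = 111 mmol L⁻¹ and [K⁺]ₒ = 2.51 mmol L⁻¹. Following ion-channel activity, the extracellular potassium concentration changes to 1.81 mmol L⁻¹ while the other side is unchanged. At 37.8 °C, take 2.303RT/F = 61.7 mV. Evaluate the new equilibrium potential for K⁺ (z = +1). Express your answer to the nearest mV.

-110 mV

After the shift: [K⁺]_out = 1.81, [K⁺]_in = 111 mmol L⁻¹.
E_new = (61.7/1)·log₁₀(1.81/111) = 61.70 · (-1.7876) = -110.30 mV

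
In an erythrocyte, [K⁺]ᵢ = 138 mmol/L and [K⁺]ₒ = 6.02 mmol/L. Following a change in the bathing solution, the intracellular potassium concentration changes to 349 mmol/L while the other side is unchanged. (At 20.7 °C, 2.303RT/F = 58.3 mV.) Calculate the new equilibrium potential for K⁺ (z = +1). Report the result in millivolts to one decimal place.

-102.8 mV

After the shift: [K⁺]_out = 6.02, [K⁺]_in = 349 mmol/L.
E_new = (58.3/1)·log₁₀(6.02/349) = 58.30 · (-1.7632) = -102.80 mV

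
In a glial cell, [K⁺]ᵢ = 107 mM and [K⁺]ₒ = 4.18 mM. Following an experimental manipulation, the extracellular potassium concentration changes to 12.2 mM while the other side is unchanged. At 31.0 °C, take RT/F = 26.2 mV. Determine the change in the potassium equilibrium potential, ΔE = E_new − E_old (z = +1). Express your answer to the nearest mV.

E_old = (26.2/1)·ln(4.18/107) = -84.95 mV
E_new = (26.2/1)·ln(12.2/107) = -56.89 mV
ΔE = -56.89 − (-84.95) = 28.06 mV

28 mV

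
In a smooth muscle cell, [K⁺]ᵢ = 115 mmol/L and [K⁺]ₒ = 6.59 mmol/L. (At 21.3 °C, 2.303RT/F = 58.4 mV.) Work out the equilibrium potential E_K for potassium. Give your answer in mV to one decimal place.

-72.5 mV

E = (58.4/z) · log₁₀([K⁺]_out/[K⁺]_in) with z = +1.
= (58.4/1) · log₁₀(6.59/115) = 58.40 · log₁₀(0.0573)
= 58.40 · (-1.2418) = -72.52 mV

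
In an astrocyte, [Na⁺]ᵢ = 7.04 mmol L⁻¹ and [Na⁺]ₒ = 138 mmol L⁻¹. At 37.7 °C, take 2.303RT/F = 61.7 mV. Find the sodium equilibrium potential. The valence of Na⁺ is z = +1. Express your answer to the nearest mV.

80 mV

E = (61.7/z) · log₁₀([Na⁺]_out/[Na⁺]_in) with z = +1.
= (61.7/1) · log₁₀(138/7.04) = 61.70 · log₁₀(19.6)
= 61.70 · (1.2923) = 79.74 mV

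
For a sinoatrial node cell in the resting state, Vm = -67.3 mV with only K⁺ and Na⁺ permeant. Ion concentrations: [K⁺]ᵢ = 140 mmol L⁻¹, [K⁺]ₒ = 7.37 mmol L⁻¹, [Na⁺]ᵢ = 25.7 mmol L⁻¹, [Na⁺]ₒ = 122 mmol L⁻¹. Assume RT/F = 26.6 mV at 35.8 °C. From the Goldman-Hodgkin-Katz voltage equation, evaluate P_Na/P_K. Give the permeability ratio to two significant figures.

Let α = P_Na/P_K. GHK: Vm = 26.6·ln[(Kₒ + α·Naₒ)/(Kᵢ + α·Naᵢ)].
e^(Vm/26.6) = e^(-67.3/26.6) = 0.079653
So 0.079653·(Kᵢ + α·Naᵢ) = Kₒ + α·Naₒ → α = (0.079653·140.0 − 7.37) / (122.0 − 0.079653·25.7)
α = (11.15 − 7.37) / (122.0 − 2.047) = 3.781/120 = 0.03152

0.032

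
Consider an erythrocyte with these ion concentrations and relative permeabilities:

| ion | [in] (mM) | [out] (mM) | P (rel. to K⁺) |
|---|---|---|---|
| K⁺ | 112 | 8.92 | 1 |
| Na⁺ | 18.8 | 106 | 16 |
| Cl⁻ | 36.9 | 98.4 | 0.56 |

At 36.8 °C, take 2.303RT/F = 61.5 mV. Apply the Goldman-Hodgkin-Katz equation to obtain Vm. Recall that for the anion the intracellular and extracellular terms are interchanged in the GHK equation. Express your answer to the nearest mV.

Vm = 61.5 · log₁₀[(Σ P·[cation]ₒ + Σ P·[anion]ᵢ) / (Σ P·[cation]ᵢ + Σ P·[anion]ₒ)]
Numerator = 1×8.92 + 16×106 + 0.56×36.9 = 1726
Denominator = 1×112 + 16×18.8 + 0.56×98.4 = 467.9
Vm = 61.5 · log₁₀(3.6879) = 61.5 × (0.5668) = 34.86 mV

35 mV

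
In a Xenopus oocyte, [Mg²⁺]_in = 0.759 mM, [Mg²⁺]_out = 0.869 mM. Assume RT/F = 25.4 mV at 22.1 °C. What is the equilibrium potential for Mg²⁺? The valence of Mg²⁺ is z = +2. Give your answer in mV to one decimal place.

1.7 mV

E = (25.4/z) · ln([Mg²⁺]_out/[Mg²⁺]_in) with z = +2.
= (25.4/2) · ln(0.869/0.759) = 12.70 · ln(1.145)
= 12.70 · (0.1353) = 1.72 mV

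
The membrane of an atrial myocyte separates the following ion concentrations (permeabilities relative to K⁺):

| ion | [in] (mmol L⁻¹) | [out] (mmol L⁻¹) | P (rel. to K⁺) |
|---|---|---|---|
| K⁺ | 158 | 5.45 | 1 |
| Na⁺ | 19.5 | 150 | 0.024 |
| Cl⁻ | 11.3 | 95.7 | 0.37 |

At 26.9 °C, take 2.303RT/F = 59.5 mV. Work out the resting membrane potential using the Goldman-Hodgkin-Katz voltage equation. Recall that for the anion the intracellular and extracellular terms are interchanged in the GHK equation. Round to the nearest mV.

Vm = 59.5 · log₁₀[(Σ P·[cation]ₒ + Σ P·[anion]ᵢ) / (Σ P·[cation]ᵢ + Σ P·[anion]ₒ)]
Numerator = 1×5.45 + 0.024×150 + 0.37×11.3 = 13.23
Denominator = 1×158 + 0.024×19.5 + 0.37×95.7 = 193.9
Vm = 59.5 · log₁₀(0.068244) = 59.5 × (-1.1659) = -69.37 mV

-69 mV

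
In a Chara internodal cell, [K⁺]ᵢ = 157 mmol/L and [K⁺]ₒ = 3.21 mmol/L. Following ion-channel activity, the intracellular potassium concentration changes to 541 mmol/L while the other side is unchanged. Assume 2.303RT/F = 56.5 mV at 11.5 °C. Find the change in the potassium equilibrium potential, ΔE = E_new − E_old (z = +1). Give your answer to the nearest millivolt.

E_old = (56.5/1)·log₁₀(3.21/157) = -95.45 mV
E_new = (56.5/1)·log₁₀(3.21/541) = -125.81 mV
ΔE = -125.81 − (-95.45) = -30.36 mV

-30 mV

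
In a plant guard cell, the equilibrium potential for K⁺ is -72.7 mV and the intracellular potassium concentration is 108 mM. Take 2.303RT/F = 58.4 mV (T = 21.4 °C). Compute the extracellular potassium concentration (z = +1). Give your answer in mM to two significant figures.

Nernst: E = (58.4/1) · log₁₀([out]/[in]), so log₁₀([out]/[in]) = -72.7 × 1 / 58.4 = -1.2449.
[out]/[in] = 10^(-1.2449) = 0.0569.
[out] = 0.0569 × 108 = 6.146 mM.

6.1 mM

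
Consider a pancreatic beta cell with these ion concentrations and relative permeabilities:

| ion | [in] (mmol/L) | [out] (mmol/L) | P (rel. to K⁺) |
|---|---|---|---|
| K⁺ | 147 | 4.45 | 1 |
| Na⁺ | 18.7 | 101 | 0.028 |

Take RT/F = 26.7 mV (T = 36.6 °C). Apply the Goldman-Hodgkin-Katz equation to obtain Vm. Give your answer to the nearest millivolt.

Vm = 26.7 · ln[(Σ P·[cation]ₒ + Σ P·[anion]ᵢ) / (Σ P·[cation]ᵢ + Σ P·[anion]ₒ)]
Numerator = 1×4.45 + 0.028×101 = 7.278
Denominator = 1×147 + 0.028×18.7 = 147.5
Vm = 26.7 · ln(0.049334) = 26.7 × (-3.0091) = -80.34 mV

-80 mV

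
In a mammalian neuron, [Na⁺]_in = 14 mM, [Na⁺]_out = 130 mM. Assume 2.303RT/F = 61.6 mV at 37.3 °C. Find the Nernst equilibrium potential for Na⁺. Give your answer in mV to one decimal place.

E = (61.6/z) · log₁₀([Na⁺]_out/[Na⁺]_in) with z = +1.
= (61.6/1) · log₁₀(130/14) = 61.60 · log₁₀(9.286)
= 61.60 · (0.9678) = 59.62 mV

59.6 mV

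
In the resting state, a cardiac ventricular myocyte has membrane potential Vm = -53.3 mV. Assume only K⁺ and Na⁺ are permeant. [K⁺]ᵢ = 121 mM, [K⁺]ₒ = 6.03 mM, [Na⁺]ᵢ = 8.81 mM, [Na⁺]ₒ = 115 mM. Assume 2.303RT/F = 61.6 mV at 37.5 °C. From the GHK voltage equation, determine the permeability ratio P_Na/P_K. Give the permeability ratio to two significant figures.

Let α = P_Na/P_K. GHK: Vm = 61.6·log₁₀[(Kₒ + α·Naₒ)/(Kᵢ + α·Naᵢ)].
10^(Vm/61.6) = 10^(-53.3/61.6) = 0.13638
So 0.13638·(Kᵢ + α·Naᵢ) = Kₒ + α·Naₒ → α = (0.13638·121.0 − 6.03) / (115.0 − 0.13638·8.81)
α = (16.5 − 6.03) / (115.0 − 1.201) = 10.47/113.8 = 0.09202

0.092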